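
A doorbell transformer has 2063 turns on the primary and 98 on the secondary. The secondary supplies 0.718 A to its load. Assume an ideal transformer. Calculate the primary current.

I_p ≈ 0.0341 A

For an ideal transformer I_p/I_s = N_s/N_p, so I_p = 0.718 × 98/2063 = 0.0341 A.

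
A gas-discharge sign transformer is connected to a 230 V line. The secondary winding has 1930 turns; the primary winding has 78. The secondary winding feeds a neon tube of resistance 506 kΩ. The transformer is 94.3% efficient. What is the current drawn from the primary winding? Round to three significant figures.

I_p ≈ 0.295 A

V_s = 230 × 1930/78 = 5691.0 V.
I_s = V_s/R = 5691.0/506000 = 0.011247 A.
P_out = V_s I_s = 5691.0 × 0.011247 = 64.007 W.
P_in = P_out/η = 64.007/0.943 = 67.876 W.
I_p = P_in/V_p = 67.876/230 = 0.295 A.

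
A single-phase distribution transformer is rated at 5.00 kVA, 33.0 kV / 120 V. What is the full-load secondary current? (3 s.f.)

I_s = S/V_s = 5000/120 = 41.7 A.

I_s ≈ 41.7 A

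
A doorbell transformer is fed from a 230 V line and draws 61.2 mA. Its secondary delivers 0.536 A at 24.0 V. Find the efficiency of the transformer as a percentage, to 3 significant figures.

η ≈ 91.4%

P_in = 230 × 0.0612 = 14.0760 W.
P_out = 24.0 × 0.536 = 12.8640 W.
η = P_out/P_in = 12.8640/14.0760 = 0.914.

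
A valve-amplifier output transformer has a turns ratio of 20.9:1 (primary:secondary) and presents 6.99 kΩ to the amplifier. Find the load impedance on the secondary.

Z_s = Z_p/(N_p/N_s)² = 6990/20.9² = 16.0 Ω.

Z_s ≈ 16.0 Ω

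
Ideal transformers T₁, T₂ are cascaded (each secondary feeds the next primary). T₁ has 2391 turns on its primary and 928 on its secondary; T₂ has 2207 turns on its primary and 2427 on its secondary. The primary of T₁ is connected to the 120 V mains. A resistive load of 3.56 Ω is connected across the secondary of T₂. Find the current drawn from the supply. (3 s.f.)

Secondary of T₁: V = 120.00 × 928/2391 = 46.575 V.
Secondary of T₂: V = 46.575 × 2427/2207 = 51.217 V.
I_load = 51.217/3.56 = 14.387 A, so P_out = 51.217 × 14.387 = 736.86 W.
All ideal ⇒ P_in = P_out, so I_supply = 736.86/120 = 6.14 A.

I_supply ≈ 6.14 A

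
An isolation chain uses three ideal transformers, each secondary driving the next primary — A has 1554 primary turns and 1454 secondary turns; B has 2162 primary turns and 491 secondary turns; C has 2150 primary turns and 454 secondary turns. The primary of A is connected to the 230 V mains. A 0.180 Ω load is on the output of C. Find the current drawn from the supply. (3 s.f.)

I_supply ≈ 2.57 A

Secondary of A: V = 230.00 × 1454/1554 = 215.20 V.
Secondary of B: V = 215.20 × 491/2162 = 48.873 V.
Secondary of C: V = 48.873 × 454/2150 = 10.320 V.
I_load = 10.320/0.180 = 57.334 A, so P_out = 10.320 × 57.334 = 591.69 W.
All ideal ⇒ P_in = P_out, so I_supply = 591.69/230 = 2.57 A.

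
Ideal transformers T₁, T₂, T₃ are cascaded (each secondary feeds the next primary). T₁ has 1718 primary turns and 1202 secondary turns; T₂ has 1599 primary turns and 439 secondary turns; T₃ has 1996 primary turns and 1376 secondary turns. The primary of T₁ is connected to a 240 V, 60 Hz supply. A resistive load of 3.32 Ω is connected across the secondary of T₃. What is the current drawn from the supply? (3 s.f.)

Secondary of T₁: V = 240.00 × 1202/1718 = 167.92 V.
Secondary of T₂: V = 167.92 × 439/1599 = 46.101 V.
Secondary of T₃: V = 46.101 × 1376/1996 = 31.781 V.
I_load = 31.781/3.32 = 9.5726 A, so P_out = 31.781 × 9.5726 = 304.23 W.
All ideal ⇒ P_in = P_out, so I_supply = 304.23/240 = 1.27 A.

I_supply ≈ 1.27 A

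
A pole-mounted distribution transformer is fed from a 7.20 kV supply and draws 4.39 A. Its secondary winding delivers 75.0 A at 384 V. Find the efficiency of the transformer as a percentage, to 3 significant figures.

η ≈ 91.1%

P_in = 7200 × 4.39 = 31608.0 W.
P_out = 384 × 75.0 = 28800.0 W.
η = P_out/P_in = 28800.0/31608.0 = 0.911.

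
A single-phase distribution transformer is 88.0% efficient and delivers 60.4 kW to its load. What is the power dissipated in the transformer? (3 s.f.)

P_loss ≈ 8240 W

P_in = P_out/η = 60400/0.880 = 68636.4 W.
P_loss = P_in − P_out = 68636.4 − 60400 = 8240 W.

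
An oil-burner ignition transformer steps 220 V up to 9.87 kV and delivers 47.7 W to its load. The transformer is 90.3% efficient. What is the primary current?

I_p ≈ 0.240 A

P_in = P_out/η = 47.7/0.903 = 52.824 W.
I_p = P_in/V_p = 52.824/220 = 0.240 A.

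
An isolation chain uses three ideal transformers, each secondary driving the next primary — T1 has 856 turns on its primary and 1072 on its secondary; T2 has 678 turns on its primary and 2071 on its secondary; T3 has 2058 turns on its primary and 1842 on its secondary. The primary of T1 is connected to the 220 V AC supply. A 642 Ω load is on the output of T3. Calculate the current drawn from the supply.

Secondary of T1: V = 220.00 × 1072/856 = 275.51 V.
Secondary of T2: V = 275.51 × 2071/678 = 841.58 V.
Secondary of T3: V = 841.58 × 1842/2058 = 753.25 V.
I_load = 753.25/642 = 1.1733 A, so P_out = 753.25 × 1.1733 = 883.77 W.
All ideal ⇒ P_in = P_out, so I_supply = 883.77/220 = 4.02 A.

I_supply ≈ 4.02 A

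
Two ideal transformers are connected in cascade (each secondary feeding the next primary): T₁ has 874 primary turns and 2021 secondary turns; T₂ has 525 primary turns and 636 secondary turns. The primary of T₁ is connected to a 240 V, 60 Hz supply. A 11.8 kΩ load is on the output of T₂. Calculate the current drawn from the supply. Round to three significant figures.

I_supply ≈ 0.160 A

After T₁: V = 240.00 × 2021/874 = 554.97 V.
After T₂: V = 554.97 × 636/525 = 672.30 V.
I_load = 672.30/11800 = 0.056975 A, so P_out = 672.30 × 0.056975 = 38.304 W.
All ideal ⇒ P_in = P_out, so I_supply = 38.304/240 = 0.160 A.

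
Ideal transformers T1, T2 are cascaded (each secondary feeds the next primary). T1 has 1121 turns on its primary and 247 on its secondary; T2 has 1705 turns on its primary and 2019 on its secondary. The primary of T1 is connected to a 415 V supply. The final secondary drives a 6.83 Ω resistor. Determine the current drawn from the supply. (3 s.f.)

I_supply ≈ 4.14 A

Secondary of T1: V = 415.00 × 247/1121 = 91.441 V.
Secondary of T2: V = 91.441 × 2019/1705 = 108.28 V.
I_load = 108.28/6.83 = 15.854 A, so P_out = 108.28 × 15.854 = 1716.7 W.
All ideal ⇒ P_in = P_out, so I_supply = 1716.7/415 = 4.14 A.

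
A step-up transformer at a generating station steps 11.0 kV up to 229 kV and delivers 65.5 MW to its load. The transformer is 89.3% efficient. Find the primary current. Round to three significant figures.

P_in = P_out/η = 6.55×10^7/0.893 = 7.3348×10^7 W.
I_p = P_in/V_p = 7.3348×10^7/11000 = 6670 A.

I_p ≈ 6670 A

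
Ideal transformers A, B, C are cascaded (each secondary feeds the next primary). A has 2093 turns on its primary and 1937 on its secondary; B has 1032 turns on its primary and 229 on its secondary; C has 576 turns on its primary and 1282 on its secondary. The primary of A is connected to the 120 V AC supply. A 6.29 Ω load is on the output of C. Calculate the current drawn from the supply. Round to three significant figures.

After A: V = 120.00 × 1937/2093 = 111.06 V.
After B: V = 111.06 × 229/1032 = 24.643 V.
After C: V = 24.643 × 1282/576 = 54.848 V.
I_load = 54.848/6.29 = 8.7199 A, so P_out = 54.848 × 8.7199 = 478.27 W.
All ideal ⇒ P_in = P_out, so I_supply = 478.27/120 = 3.99 A.

I_supply ≈ 3.99 A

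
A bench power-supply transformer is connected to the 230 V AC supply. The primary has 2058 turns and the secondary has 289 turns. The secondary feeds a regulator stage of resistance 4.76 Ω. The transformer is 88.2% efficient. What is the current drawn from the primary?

I_p ≈ 1.08 A

V_s = 230 × 289/2058 = 32.298 V.
I_s = V_s/R = 32.298/4.76 = 6.7854 A.
P_out = V_s I_s = 32.298 × 6.7854 = 219.16 W.
P_in = P_out/η = 219.16/0.882 = 248.48 W.
I_p = P_in/V_p = 248.48/230 = 1.08 A.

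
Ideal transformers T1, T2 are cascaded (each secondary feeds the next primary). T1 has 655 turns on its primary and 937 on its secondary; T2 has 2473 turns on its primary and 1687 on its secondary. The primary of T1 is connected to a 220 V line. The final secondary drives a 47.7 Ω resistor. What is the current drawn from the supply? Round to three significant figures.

After T1: V = 220.00 × 937/655 = 314.72 V.
After T2: V = 314.72 × 1687/2473 = 214.69 V.
I_load = 214.69/47.7 = 4.5008 A, so P_out = 214.69 × 4.5008 = 966.29 W.
All ideal ⇒ P_in = P_out, so I_supply = 966.29/220 = 4.39 A.

I_supply ≈ 4.39 A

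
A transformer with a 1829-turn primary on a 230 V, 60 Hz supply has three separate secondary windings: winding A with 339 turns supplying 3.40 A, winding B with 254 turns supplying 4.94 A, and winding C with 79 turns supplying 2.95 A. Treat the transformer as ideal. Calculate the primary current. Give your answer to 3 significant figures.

I_p ≈ 1.44 A

V_A = 230 × 339/1829 = 42.630 V; V_B = 230 × 254/1829 = 31.941 V; V_C = 230 × 79/1829 = 9.9344 V.
P_out = V_A I_A + V_B I_B + V_C I_C = 42.630×3.40 + 31.941×4.94 + 9.9344×2.95 = 144.94 + 157.79 + 29.306 = 332.04 W.
Ideal ⇒ P_in = P_out, so I_p = P_out/V_p = 332.04/230 = 1.44 A.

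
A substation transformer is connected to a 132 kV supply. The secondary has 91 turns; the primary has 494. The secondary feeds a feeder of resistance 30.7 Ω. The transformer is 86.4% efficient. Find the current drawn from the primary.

I_p ≈ 169 A

V_s = 132000 × 91/494 = 24316 V.
I_s = V_s/R = 24316/30.7 = 792.05 A.
P_out = V_s I_s = 24316 × 792.05 = 1.9259×10^7 W.
P_in = P_out/η = 1.9259×10^7/0.864 = 2.2291×10^7 W.
I_p = P_in/V_p = 2.2291×10^7/132000 = 169 A.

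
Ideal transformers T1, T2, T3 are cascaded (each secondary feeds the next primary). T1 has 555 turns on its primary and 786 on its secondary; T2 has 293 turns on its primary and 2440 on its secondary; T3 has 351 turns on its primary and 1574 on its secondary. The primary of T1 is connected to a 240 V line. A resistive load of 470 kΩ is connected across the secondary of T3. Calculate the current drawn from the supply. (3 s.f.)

I_supply ≈ 1.43 A

Secondary of T1: V = 240.00 × 786/555 = 339.89 V.
Secondary of T2: V = 339.89 × 2440/293 = 2830.5 V.
Secondary of T3: V = 2830.5 × 1574/351 = 12693 V.
I_load = 12693/470000 = 0.027006 A, so P_out = 12693 × 0.027006 = 342.79 W.
All ideal ⇒ P_in = P_out, so I_supply = 342.79/240 = 1.43 A.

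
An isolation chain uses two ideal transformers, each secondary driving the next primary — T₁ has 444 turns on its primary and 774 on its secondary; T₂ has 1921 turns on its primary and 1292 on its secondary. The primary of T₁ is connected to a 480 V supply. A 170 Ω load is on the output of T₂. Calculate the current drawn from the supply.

I_supply ≈ 3.88 A

Secondary of T₁: V = 480.00 × 774/444 = 836.76 V.
Secondary of T₂: V = 836.76 × 1292/1921 = 562.77 V.
I_load = 562.77/170 = 3.3104 A, so P_out = 562.77 × 3.3104 = 1863.0 W.
All ideal ⇒ P_in = P_out, so I_supply = 1863.0/480 = 3.88 A.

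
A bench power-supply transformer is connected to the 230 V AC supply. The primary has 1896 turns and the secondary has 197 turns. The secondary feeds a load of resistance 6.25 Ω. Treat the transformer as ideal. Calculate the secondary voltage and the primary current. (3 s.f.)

V_s = V_p × N_s/N_p = 230 × 197/1896 = 23.898 V.
I_s = V_s/R = 23.898/6.25 = 3.8236 A.
I_p = I_s × N_s/N_p = 3.8236 × 197/1896 = 0.397 A.

V_s ≈ 23.9 V, I_p ≈ 0.397 A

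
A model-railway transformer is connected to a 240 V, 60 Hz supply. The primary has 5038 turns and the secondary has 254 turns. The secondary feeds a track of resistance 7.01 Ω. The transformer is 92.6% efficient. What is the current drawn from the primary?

I_p ≈ 0.0940 A

V_s = 240 × 254/5038 = 12.100 V.
I_s = V_s/R = 12.100/7.01 = 1.7261 A.
P_out = V_s I_s = 12.100 × 1.7261 = 20.886 W.
P_in = P_out/η = 20.886/0.926 = 22.555 W.
I_p = P_in/V_p = 22.555/240 = 0.0940 A.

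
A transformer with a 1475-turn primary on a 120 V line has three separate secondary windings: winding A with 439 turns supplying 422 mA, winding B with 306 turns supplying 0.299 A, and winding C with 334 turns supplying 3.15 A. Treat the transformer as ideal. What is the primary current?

I_p ≈ 0.901 A

V_A = 120 × 439/1475 = 35.715 V; V_B = 120 × 306/1475 = 24.895 V; V_C = 120 × 334/1475 = 27.173 V.
P_out = V_A I_A + V_B I_B + V_C I_C = 35.715×0.422 + 24.895×0.299 + 27.173×3.15 = 15.072 + 7.4436 + 85.595 = 108.11 W.
Ideal ⇒ P_in = P_out, so I_p = P_out/V_p = 108.11/120 = 0.901 A.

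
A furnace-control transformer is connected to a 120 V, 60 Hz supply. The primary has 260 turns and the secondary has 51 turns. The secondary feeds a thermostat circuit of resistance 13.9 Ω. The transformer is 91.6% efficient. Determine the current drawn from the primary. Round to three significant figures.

I_p ≈ 0.363 A

V_s = 120 × 51/260 = 23.538 V.
I_s = V_s/R = 23.538/13.9 = 1.6934 A.
P_out = V_s I_s = 23.538 × 1.6934 = 39.860 W.
P_in = P_out/η = 39.860/0.916 = 43.516 W.
I_p = P_in/V_p = 43.516/120 = 0.363 A.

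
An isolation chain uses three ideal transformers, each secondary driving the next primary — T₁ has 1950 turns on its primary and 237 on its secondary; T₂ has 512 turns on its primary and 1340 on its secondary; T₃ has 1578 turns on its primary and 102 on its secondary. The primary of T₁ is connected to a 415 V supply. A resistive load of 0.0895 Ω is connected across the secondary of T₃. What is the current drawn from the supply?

Secondary of T₁: V = 415.00 × 237/1950 = 50.438 V.
Secondary of T₂: V = 50.438 × 1340/512 = 132.01 V.
Secondary of T₃: V = 132.01 × 102/1578 = 8.5328 V.
I_load = 8.5328/0.0895 = 95.338 A, so P_out = 8.5328 × 95.338 = 813.50 W.
All ideal ⇒ P_in = P_out, so I_supply = 813.50/415 = 1.96 A.

I_supply ≈ 1.96 A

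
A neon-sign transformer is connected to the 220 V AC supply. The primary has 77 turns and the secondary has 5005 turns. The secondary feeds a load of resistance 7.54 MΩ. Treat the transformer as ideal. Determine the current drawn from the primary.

I_p ≈ 0.123 A

V_s = V_p × N_s/N_p = 220 × 5005/77 = 14300 V.
I_s = V_s/R = 14300/(7.54×10^6) = 0.0018966 A.
For an ideal transformer I_p N_p = I_s N_s, so I_p = 0.0018966 × 5005/77 = 0.123 A.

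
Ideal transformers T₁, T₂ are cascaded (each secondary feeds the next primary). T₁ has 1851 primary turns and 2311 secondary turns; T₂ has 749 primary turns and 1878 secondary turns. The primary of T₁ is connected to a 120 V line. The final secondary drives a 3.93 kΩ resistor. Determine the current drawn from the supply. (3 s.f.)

Secondary of T₁: V = 120.00 × 2311/1851 = 149.82 V.
Secondary of T₂: V = 149.82 × 1878/749 = 375.65 V.
I_load = 375.65/3930 = 0.095586 A, so P_out = 375.65 × 0.095586 = 35.907 W.
All ideal ⇒ P_in = P_out, so I_supply = 35.907/120 = 0.299 A.

I_supply ≈ 0.299 A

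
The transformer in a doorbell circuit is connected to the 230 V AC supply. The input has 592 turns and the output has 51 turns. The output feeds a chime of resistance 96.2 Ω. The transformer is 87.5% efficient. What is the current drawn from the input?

I_in ≈ 0.0203 A

V_out = 230 × 51/592 = 19.814 V.
I_out = V_out/R = 19.814/96.2 = 0.20597 A.
P_out = V_out I_out = 19.814 × 0.20597 = 4.0811 W.
P_in = P_out/η = 4.0811/0.875 = 4.6641 W.
I_in = P_in/V_in = 4.6641/230 = 0.0203 A.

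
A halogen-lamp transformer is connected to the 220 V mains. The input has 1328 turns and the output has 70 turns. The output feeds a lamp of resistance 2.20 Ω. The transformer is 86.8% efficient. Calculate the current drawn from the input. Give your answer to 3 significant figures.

V_out = 220 × 70/1328 = 11.596 V.
I_out = V_out/R = 11.596/2.20 = 5.2711 A.
P_out = V_out I_out = 11.596 × 5.2711 = 61.126 W.
P_in = P_out/η = 61.126/0.868 = 70.421 W.
I_in = P_in/V_in = 70.421/220 = 0.320 A.

I_in ≈ 0.320 A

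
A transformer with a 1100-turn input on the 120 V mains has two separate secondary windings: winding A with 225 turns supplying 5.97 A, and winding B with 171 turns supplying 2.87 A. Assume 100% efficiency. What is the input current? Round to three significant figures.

V_A = 120 × 225/1100 = 24.545 V; V_B = 120 × 171/1100 = 18.655 V.
P_out = V_A I_A + V_B I_B = 24.545×5.97 + 18.655×2.87 = 146.54 + 53.539 = 200.07 W.
Ideal ⇒ P_in = P_out, so I_in = P_out/V_in = 200.07/120 = 1.67 A.

I_in ≈ 1.67 A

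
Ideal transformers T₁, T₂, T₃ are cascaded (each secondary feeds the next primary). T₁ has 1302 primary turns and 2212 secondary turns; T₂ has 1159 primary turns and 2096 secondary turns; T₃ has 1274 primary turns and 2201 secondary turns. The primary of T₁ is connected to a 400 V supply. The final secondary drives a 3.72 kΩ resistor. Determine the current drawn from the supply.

Secondary of T₁: V = 400.00 × 2212/1302 = 679.57 V.
Secondary of T₂: V = 679.57 × 2096/1159 = 1229.0 V.
Secondary of T₃: V = 1229.0 × 2201/1274 = 2123.2 V.
I_load = 2123.2/3720 = 0.57075 A, so P_out = 2123.2 × 0.57075 = 1211.8 W.
All ideal ⇒ P_in = P_out, so I_supply = 1211.8/400 = 3.03 A.

I_supply ≈ 3.03 A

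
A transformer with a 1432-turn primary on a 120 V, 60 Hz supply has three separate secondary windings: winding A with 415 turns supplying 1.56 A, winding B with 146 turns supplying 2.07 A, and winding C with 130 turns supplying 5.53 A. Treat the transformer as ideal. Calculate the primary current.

I_p ≈ 1.17 A

V_A = 120 × 415/1432 = 34.777 V; V_B = 120 × 146/1432 = 12.235 V; V_C = 120 × 130/1432 = 10.894 V.
P_out = V_A I_A + V_B I_B + V_C I_C = 34.777×1.56 + 12.235×2.07 + 10.894×5.53 = 54.251 + 25.326 + 60.243 = 139.82 W.
Ideal ⇒ P_in = P_out, so I_p = P_out/V_p = 139.82/120 = 1.17 A.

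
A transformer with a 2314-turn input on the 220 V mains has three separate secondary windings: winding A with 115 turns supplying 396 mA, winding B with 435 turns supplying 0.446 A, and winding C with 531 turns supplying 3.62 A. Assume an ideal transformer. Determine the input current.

I_in ≈ 0.934 A

V_A = 220 × 115/2314 = 10.933 V; V_B = 220 × 435/2314 = 41.357 V; V_C = 220 × 531/2314 = 50.484 V.
P_out = V_A I_A + V_B I_B + V_C I_C = 10.933×0.396 + 41.357×0.446 + 50.484×3.62 = 4.3296 + 18.445 + 182.75 = 205.53 W.
Ideal ⇒ P_in = P_out, so I_in = P_out/V_in = 205.53/220 = 0.934 A.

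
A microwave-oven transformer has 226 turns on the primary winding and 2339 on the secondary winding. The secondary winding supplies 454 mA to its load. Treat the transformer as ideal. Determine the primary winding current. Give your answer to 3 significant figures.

For an ideal transformer I_p/I_s = N_s/N_p, so I_p = 0.454 × 2339/226 = 4.70 A.

I_p ≈ 4.70 A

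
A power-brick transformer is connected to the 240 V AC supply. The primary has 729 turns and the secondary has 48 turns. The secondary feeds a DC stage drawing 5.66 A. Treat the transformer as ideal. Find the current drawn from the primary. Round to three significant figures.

I_p ≈ 0.373 A

For an ideal transformer I_p N_p = I_s N_s, so I_p = 5.66 × 48/729 = 0.373 A.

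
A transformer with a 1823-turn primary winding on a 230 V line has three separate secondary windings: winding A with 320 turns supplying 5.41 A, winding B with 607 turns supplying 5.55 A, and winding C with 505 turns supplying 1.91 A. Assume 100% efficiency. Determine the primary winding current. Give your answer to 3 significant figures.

I_p ≈ 3.33 A

V_A = 230 × 320/1823 = 40.373 V; V_B = 230 × 607/1823 = 76.583 V; V_C = 230 × 505/1823 = 63.714 V.
P_out = V_A I_A + V_B I_B + V_C I_C = 40.373×5.41 + 76.583×5.55 + 63.714×1.91 = 218.42 + 425.03 + 121.69 = 765.14 W.
Ideal ⇒ P_in = P_out, so I_p = P_out/V_p = 765.14/230 = 3.33 A.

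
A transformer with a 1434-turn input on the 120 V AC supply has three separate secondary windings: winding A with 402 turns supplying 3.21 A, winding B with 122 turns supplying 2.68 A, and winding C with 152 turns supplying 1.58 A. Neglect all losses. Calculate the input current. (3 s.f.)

V_A = 120 × 402/1434 = 33.640 V; V_B = 120 × 122/1434 = 10.209 V; V_C = 120 × 152/1434 = 12.720 V.
P_out = V_A I_A + V_B I_B + V_C I_C = 33.640×3.21 + 10.209×2.68 + 12.720×1.58 = 107.98 + 27.361 + 20.097 = 155.44 W.
Ideal ⇒ P_in = P_out, so I_in = P_out/V_in = 155.44/120 = 1.30 A.

I_in ≈ 1.30 A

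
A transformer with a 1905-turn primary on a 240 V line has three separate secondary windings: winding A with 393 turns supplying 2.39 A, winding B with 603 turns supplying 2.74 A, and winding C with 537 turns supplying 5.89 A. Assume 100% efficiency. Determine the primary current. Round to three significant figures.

I_p ≈ 3.02 A

V_A = 240 × 393/1905 = 49.512 V; V_B = 240 × 603/1905 = 75.969 V; V_C = 240 × 537/1905 = 67.654 V.
P_out = V_A I_A + V_B I_B + V_C I_C = 49.512×2.39 + 75.969×2.74 + 67.654×5.89 = 118.33 + 208.15 + 398.48 = 724.97 W.
Ideal ⇒ P_in = P_out, so I_p = P_out/V_p = 724.97/240 = 3.02 A.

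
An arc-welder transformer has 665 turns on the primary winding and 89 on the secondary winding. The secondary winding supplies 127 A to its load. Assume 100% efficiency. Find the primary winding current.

For an ideal transformer I_p/I_s = N_s/N_p, so I_p = 127 × 89/665 = 17.0 A.

I_p ≈ 17.0 A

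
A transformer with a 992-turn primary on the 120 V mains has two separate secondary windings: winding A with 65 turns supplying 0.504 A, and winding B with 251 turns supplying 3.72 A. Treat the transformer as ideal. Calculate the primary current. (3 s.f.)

V_A = 120 × 65/992 = 7.8629 V; V_B = 120 × 251/992 = 30.363 V.
P_out = V_A I_A + V_B I_B = 7.8629×0.504 + 30.363×3.72 = 3.9629 + 112.95 = 116.91 W.
Ideal ⇒ P_in = P_out, so I_p = P_out/V_p = 116.91/120 = 0.974 A.

I_p ≈ 0.974 A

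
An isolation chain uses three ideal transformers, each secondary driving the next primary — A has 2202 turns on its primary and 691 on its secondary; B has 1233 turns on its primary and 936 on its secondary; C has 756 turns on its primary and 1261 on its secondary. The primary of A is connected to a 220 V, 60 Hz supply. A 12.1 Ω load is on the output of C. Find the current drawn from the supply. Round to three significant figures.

Secondary of A: V = 220.00 × 691/2202 = 69.037 V.
Secondary of B: V = 69.037 × 936/1233 = 52.408 V.
Secondary of C: V = 52.408 × 1261/756 = 87.416 V.
I_load = 87.416/12.1 = 7.2244 A, so P_out = 87.416 × 7.2244 = 631.53 W.
All ideal ⇒ P_in = P_out, so I_supply = 631.53/220 = 2.87 A.

I_supply ≈ 2.87 A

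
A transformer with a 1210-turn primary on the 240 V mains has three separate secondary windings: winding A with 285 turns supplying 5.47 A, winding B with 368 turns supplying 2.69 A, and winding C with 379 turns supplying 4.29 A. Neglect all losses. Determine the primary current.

I_p ≈ 3.45 A

V_A = 240 × 285/1210 = 56.529 V; V_B = 240 × 368/1210 = 72.992 V; V_C = 240 × 379/1210 = 75.174 V.
P_out = V_A I_A + V_B I_B + V_C I_C = 56.529×5.47 + 72.992×2.69 + 75.174×4.29 = 309.21 + 196.35 + 322.49 = 828.06 W.
Ideal ⇒ P_in = P_out, so I_p = P_out/V_p = 828.06/240 = 3.45 A.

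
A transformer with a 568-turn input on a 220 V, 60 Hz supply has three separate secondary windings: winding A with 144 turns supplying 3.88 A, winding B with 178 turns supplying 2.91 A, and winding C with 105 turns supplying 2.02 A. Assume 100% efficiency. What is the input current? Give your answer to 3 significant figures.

V_A = 220 × 144/568 = 55.775 V; V_B = 220 × 178/568 = 68.944 V; V_C = 220 × 105/568 = 40.669 V.
P_out = V_A I_A + V_B I_B + V_C I_C = 55.775×3.88 + 68.944×2.91 + 40.669×2.02 = 216.41 + 200.63 + 82.151 = 499.18 W.
Ideal ⇒ P_in = P_out, so I_in = P_out/V_in = 499.18/220 = 2.27 A.

I_in ≈ 2.27 A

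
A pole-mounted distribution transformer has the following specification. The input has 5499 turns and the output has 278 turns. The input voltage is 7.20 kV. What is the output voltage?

V_out ≈ 364 V

V_out/V_in = N_out/N_in, so V_out = 7200 × 278/5499 = 364 V.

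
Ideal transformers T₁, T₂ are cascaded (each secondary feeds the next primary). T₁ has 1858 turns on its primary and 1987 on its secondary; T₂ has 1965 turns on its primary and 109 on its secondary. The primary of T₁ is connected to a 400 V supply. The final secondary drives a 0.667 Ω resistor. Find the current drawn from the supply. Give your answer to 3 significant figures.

I_supply ≈ 2.11 A

After T₁: V = 400.00 × 1987/1858 = 427.77 V.
After T₂: V = 427.77 × 109/1965 = 23.729 V.
I_load = 23.729/0.667 = 35.575 A, so P_out = 23.729 × 35.575 = 844.16 W.
All ideal ⇒ P_in = P_out, so I_supply = 844.16/400 = 2.11 A.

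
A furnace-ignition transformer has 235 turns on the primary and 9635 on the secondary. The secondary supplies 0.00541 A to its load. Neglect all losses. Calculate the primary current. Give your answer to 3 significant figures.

For an ideal transformer I_p/I_s = N_s/N_p, so I_p = 0.00541 × 9635/235 = 0.222 A.

I_p ≈ 0.222 A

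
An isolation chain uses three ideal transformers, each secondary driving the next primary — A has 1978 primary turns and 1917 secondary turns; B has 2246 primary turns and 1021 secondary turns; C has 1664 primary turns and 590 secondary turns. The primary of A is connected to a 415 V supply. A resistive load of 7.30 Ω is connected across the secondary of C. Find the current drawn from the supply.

I_supply ≈ 1.39 A

After A: V = 415.00 × 1917/1978 = 402.20 V.
After B: V = 402.20 × 1021/2246 = 182.84 V.
After C: V = 182.84 × 590/1664 = 64.827 V.
I_load = 64.827/7.30 = 8.8805 A, so P_out = 64.827 × 8.8805 = 575.70 W.
All ideal ⇒ P_in = P_out, so I_supply = 575.70/415 = 1.39 A.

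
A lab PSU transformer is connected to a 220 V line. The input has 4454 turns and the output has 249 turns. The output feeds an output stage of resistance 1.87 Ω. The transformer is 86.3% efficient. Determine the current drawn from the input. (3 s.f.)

I_in ≈ 0.426 A

V_out = 220 × 249/4454 = 12.299 V.
I_out = V_out/R = 12.299/1.87 = 6.5770 A.
P_out = V_out I_out = 12.299 × 6.5770 = 80.891 W.
P_in = P_out/η = 80.891/0.863 = 93.733 W.
I_in = P_in/V_in = 93.733/220 = 0.426 A.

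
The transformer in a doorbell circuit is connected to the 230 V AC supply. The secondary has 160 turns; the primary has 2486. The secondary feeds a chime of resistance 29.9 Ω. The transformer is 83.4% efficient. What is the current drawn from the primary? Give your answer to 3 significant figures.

I_p ≈ 0.0382 A

V_s = 230 × 160/2486 = 14.803 V.
I_s = V_s/R = 14.803/29.9 = 0.49508 A.
P_out = V_s I_s = 14.803 × 0.49508 = 7.3286 W.
P_in = P_out/η = 7.3286/0.834 = 8.7873 W.
I_p = P_in/V_p = 8.7873/230 = 0.0382 A.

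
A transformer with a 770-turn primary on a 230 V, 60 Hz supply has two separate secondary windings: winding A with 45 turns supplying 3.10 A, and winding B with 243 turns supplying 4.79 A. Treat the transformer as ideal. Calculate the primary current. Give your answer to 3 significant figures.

V_A = 230 × 45/770 = 13.442 V; V_B = 230 × 243/770 = 72.584 V.
P_out = V_A I_A + V_B I_B = 13.442×3.10 + 72.584×4.79 = 41.669 + 347.68 = 389.35 W.
Ideal ⇒ P_in = P_out, so I_p = P_out/V_p = 389.35/230 = 1.69 A.

I_p ≈ 1.69 A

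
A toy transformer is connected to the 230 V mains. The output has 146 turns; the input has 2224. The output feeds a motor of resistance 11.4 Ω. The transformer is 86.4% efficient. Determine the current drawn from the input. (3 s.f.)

I_in ≈ 0.101 A

V_out = 230 × 146/2224 = 15.099 V.
I_out = V_out/R = 15.099/11.4 = 1.3245 A.
P_out = V_out I_out = 15.099 × 1.3245 = 19.998 W.
P_in = P_out/η = 19.998/0.864 = 23.146 W.
I_in = P_in/V_in = 23.146/230 = 0.101 A.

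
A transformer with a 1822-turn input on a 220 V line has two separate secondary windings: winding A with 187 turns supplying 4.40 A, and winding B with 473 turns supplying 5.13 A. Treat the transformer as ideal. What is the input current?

I_in ≈ 1.78 A

V_A = 220 × 187/1822 = 22.580 V; V_B = 220 × 473/1822 = 57.113 V.
P_out = V_A I_A + V_B I_B = 22.580×4.40 + 57.113×5.13 = 99.350 + 292.99 = 392.34 W.
Ideal ⇒ P_in = P_out, so I_in = P_out/V_in = 392.34/220 = 1.78 A.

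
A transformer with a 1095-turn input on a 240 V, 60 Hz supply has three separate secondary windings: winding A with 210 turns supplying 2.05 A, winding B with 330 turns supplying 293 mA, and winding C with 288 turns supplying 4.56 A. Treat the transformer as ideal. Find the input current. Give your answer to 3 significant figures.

V_A = 240 × 210/1095 = 46.027 V; V_B = 240 × 330/1095 = 72.329 V; V_C = 240 × 288/1095 = 63.123 V.
P_out = V_A I_A + V_B I_B + V_C I_C = 46.027×2.05 + 72.329×0.293 + 63.123×4.56 = 94.356 + 21.192 + 287.84 = 403.39 W.
Ideal ⇒ P_in = P_out, so I_in = P_out/V_in = 403.39/240 = 1.68 A.

I_in ≈ 1.68 A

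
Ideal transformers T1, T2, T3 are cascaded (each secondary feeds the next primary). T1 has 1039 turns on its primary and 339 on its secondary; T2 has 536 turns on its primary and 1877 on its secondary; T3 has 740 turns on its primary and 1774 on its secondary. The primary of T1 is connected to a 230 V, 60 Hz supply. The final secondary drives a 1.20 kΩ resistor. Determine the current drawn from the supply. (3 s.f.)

I_supply ≈ 1.44 A

Secondary of T1: V = 230.00 × 339/1039 = 75.043 V.
Secondary of T2: V = 75.043 × 1877/536 = 262.79 V.
Secondary of T3: V = 262.79 × 1774/740 = 629.99 V.
I_load = 629.99/1200 = 0.52499 A, so P_out = 629.99 × 0.52499 = 330.74 W.
All ideal ⇒ P_in = P_out, so I_supply = 330.74/230 = 1.44 A.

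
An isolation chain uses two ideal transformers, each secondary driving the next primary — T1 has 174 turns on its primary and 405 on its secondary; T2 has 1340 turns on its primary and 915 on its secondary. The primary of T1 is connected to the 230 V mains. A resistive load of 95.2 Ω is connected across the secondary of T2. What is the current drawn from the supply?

I_supply ≈ 6.10 A

Secondary of T1: V = 230.00 × 405/174 = 535.34 V.
Secondary of T2: V = 535.34 × 915/1340 = 365.55 V.
I_load = 365.55/95.2 = 3.8398 A, so P_out = 365.55 × 3.8398 = 1403.7 W.
All ideal ⇒ P_in = P_out, so I_supply = 1403.7/230 = 6.10 A.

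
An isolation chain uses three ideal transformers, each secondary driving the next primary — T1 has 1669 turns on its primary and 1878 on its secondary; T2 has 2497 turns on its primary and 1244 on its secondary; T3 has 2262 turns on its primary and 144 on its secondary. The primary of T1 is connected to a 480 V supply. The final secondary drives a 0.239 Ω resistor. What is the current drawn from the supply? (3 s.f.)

I_supply ≈ 2.56 A

Secondary of T1: V = 480.00 × 1878/1669 = 540.11 V.
Secondary of T2: V = 540.11 × 1244/2497 = 269.08 V.
Secondary of T3: V = 269.08 × 144/2262 = 17.130 V.
I_load = 17.130/0.239 = 71.673 A, so P_out = 17.130 × 71.673 = 1227.7 W.
All ideal ⇒ P_in = P_out, so I_supply = 1227.7/480 = 2.56 A.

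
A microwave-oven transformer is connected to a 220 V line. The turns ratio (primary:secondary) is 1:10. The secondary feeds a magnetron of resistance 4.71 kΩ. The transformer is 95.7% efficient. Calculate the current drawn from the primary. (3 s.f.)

V_s = 220 × 10/1 = 2200.0 V.
I_s = V_s/R = 2200.0/4710 = 0.46709 A.
P_out = V_s I_s = 2200.0 × 0.46709 = 1027.6 W.
P_in = P_out/η = 1027.6/0.957 = 1073.8 W.
I_p = P_in/V_p = 1073.8/220 = 4.88 A.

I_p ≈ 4.88 A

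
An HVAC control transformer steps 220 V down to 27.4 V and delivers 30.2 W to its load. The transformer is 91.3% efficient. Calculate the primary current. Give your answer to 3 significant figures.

P_in = P_out/η = 30.2/0.913 = 33.078 W.
I_p = P_in/V_p = 33.078/220 = 0.150 A.

I_p ≈ 0.150 A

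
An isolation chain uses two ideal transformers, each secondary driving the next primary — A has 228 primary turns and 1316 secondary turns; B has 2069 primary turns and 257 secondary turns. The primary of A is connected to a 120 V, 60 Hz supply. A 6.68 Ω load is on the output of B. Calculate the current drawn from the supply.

I_supply ≈ 9.23 A

Secondary of A: V = 120.00 × 1316/228 = 692.63 V.
Secondary of B: V = 692.63 × 257/2069 = 86.035 V.
I_load = 86.035/6.68 = 12.879 A, so P_out = 86.035 × 12.879 = 1108.1 W.
All ideal ⇒ P_in = P_out, so I_supply = 1108.1/120 = 9.23 A.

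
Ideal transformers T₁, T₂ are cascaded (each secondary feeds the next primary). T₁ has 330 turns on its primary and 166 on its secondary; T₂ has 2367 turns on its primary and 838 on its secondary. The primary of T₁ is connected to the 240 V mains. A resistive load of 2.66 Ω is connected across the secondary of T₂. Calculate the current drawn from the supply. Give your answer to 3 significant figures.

Secondary of T₁: V = 240.00 × 166/330 = 120.73 V.
Secondary of T₂: V = 120.73 × 838/2367 = 42.742 V.
I_load = 42.742/2.66 = 16.068 A, so P_out = 42.742 × 16.068 = 686.78 W.
All ideal ⇒ P_in = P_out, so I_supply = 686.78/240 = 2.86 A.

I_supply ≈ 2.86 A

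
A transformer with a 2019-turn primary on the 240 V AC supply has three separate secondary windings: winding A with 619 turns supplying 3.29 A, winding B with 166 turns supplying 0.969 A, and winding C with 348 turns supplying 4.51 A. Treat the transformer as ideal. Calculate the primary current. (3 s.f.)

V_A = 240 × 619/2019 = 73.581 V; V_B = 240 × 166/2019 = 19.733 V; V_C = 240 × 348/2019 = 41.367 V.
P_out = V_A I_A + V_B I_B + V_C I_C = 73.581×3.29 + 19.733×0.969 + 41.367×4.51 = 242.08 + 19.121 + 186.57 = 447.77 W.
Ideal ⇒ P_in = P_out, so I_p = P_out/V_p = 447.77/240 = 1.87 A.

I_p ≈ 1.87 A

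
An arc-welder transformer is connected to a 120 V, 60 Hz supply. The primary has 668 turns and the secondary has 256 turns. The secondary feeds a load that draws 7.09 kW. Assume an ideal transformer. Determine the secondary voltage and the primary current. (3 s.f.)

V_s = V_p × N_s/N_p = 120 × 256/668 = 45.988 V.
I_s = P/V_s = 7090/45.988 = 154.17 A.
I_p = I_s × N_s/N_p = 154.17 × 256/668 = 59.1 A.

V_s ≈ 46.0 V, I_p ≈ 59.1 A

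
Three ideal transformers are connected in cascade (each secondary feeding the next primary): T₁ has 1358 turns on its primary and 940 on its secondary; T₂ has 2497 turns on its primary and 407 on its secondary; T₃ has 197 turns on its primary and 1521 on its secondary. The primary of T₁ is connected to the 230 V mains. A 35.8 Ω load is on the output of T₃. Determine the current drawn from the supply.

Secondary of T₁: V = 230.00 × 940/1358 = 159.20 V.
Secondary of T₂: V = 159.20 × 407/2497 = 25.950 V.
Secondary of T₃: V = 25.950 × 1521/197 = 200.35 V.
I_load = 200.35/35.8 = 5.5964 A, so P_out = 200.35 × 5.5964 = 1121.3 W.
All ideal ⇒ P_in = P_out, so I_supply = 1121.3/230 = 4.88 A.

I_supply ≈ 4.88 A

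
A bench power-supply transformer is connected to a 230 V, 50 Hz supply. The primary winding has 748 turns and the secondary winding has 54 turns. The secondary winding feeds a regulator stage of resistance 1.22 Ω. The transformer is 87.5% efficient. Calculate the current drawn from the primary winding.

I_p ≈ 1.12 A

V_s = 230 × 54/748 = 16.604 V.
I_s = V_s/R = 16.604/1.22 = 13.610 A.
P_out = V_s I_s = 16.604 × 13.610 = 225.99 W.
P_in = P_out/η = 225.99/0.875 = 258.27 W.
I_p = P_in/V_p = 258.27/230 = 1.12 A.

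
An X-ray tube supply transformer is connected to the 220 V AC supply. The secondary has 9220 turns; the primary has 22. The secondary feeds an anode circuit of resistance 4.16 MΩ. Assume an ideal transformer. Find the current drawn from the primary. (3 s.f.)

I_p ≈ 9.29 A

V_s = V_p × N_s/N_p = 220 × 9220/22 = 92200 V.
I_s = V_s/R = 92200/(4.16×10^6) = 0.022163 A.
For an ideal transformer I_p N_p = I_s N_s, so I_p = 0.022163 × 9220/22 = 9.29 A.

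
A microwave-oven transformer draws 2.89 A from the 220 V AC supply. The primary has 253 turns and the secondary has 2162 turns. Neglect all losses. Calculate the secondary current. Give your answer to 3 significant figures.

I_s ≈ 0.338 A

I_s/I_p = N_p/N_s, so I_s = 2.89 × 253/2162 = 0.338 A.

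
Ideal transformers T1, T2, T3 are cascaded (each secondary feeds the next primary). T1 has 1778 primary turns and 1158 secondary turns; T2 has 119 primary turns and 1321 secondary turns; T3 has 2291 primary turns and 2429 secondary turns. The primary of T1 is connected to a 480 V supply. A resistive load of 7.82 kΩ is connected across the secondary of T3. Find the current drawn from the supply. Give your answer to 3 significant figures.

Secondary of T1: V = 480.00 × 1158/1778 = 312.62 V.
Secondary of T2: V = 312.62 × 1321/119 = 3470.4 V.
Secondary of T3: V = 3470.4 × 2429/2291 = 3679.4 V.
I_load = 3679.4/7820 = 0.47051 A, so P_out = 3679.4 × 0.47051 = 1731.2 W.
All ideal ⇒ P_in = P_out, so I_supply = 1731.2/480 = 3.61 A.

I_supply ≈ 3.61 A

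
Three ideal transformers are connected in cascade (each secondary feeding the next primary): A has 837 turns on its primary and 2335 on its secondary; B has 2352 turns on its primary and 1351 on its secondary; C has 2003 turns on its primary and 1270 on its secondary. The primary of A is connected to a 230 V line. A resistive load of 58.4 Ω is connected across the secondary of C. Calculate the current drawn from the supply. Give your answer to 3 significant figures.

Secondary of A: V = 230.00 × 2335/837 = 641.64 V.
Secondary of B: V = 641.64 × 1351/2352 = 368.56 V.
Secondary of C: V = 368.56 × 1270/2003 = 233.68 V.
I_load = 233.68/58.4 = 4.0014 A, so P_out = 233.68 × 4.0014 = 935.08 W.
All ideal ⇒ P_in = P_out, so I_supply = 935.08/230 = 4.07 A.

I_supply ≈ 4.07 A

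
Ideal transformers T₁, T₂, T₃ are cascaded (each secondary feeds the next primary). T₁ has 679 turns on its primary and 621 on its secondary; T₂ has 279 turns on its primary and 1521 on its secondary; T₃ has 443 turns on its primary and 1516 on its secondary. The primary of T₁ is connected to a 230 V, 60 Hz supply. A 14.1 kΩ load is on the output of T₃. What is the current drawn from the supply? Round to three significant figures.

After T₁: V = 230.00 × 621/679 = 210.35 V.
After T₂: V = 210.35 × 1521/279 = 1146.8 V.
After T₃: V = 1146.8 × 1516/443 = 3924.4 V.
I_load = 3924.4/14100 = 0.27832 A, so P_out = 3924.4 × 0.27832 = 1092.2 W.
All ideal ⇒ P_in = P_out, so I_supply = 1092.2/230 = 4.75 A.

I_supply ≈ 4.75 A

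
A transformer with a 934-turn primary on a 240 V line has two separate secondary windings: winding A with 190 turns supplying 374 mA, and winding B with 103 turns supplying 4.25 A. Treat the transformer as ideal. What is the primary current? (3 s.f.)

V_A = 240 × 190/934 = 48.822 V; V_B = 240 × 103/934 = 26.467 V.
P_out = V_A I_A + V_B I_B = 48.822×0.374 + 26.467×4.25 = 18.260 + 112.48 = 130.74 W.
Ideal ⇒ P_in = P_out, so I_p = P_out/V_p = 130.74/240 = 0.545 A.

I_p ≈ 0.545 A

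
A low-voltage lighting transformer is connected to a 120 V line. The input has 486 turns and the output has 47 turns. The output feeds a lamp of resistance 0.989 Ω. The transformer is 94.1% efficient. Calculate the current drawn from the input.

V_out = 120 × 47/486 = 11.605 V.
I_out = V_out/R = 11.605/0.989 = 11.734 A.
P_out = V_out I_out = 11.605 × 11.734 = 136.17 W.
P_in = P_out/η = 136.17/0.941 = 144.71 W.
I_in = P_in/V_in = 144.71/120 = 1.21 A.

I_in ≈ 1.21 A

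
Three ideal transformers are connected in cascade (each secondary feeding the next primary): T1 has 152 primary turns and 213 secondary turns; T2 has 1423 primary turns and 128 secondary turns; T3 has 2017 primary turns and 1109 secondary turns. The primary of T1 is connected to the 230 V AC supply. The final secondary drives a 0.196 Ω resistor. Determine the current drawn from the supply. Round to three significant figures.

I_supply ≈ 5.64 A

Secondary of T1: V = 230.00 × 213/152 = 322.30 V.
Secondary of T2: V = 322.30 × 128/1423 = 28.991 V.
Secondary of T3: V = 28.991 × 1109/2017 = 15.940 V.
I_load = 15.940/0.196 = 81.328 A, so P_out = 15.940 × 81.328 = 1296.4 W.
All ideal ⇒ P_in = P_out, so I_supply = 1296.4/230 = 5.64 A.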